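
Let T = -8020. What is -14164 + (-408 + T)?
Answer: -22592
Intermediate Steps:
-14164 + (-408 + T) = -14164 + (-408 - 8020) = -14164 - 8428 = -22592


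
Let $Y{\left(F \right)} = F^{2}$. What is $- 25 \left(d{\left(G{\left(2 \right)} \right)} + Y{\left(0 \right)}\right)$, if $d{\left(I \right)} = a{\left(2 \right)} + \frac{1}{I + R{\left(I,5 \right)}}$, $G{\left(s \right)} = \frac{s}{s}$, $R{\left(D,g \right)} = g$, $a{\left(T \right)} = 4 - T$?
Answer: $- \frac{325}{6} \approx -54.167$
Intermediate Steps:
$G{\left(s \right)} = 1$
$d{\left(I \right)} = 2 + \frac{1}{5 + I}$ ($d{\left(I \right)} = \left(4 - 2\right) + \frac{1}{I + 5} = \left(4 - 2\right) + \frac{1}{5 + I} = 2 + \frac{1}{5 + I}$)
$- 25 \left(d{\left(G{\left(2 \right)} \right)} + Y{\left(0 \right)}\right) = - 25 \left(\frac{11 + 2 \cdot 1}{5 + 1} + 0^{2}\right) = - 25 \left(\frac{11 + 2}{6} + 0\right) = - 25 \left(\frac{1}{6} \cdot 13 + 0\right) = - 25 \left(\frac{13}{6} + 0\right) = \left(-25\right) \frac{13}{6} = - \frac{325}{6}$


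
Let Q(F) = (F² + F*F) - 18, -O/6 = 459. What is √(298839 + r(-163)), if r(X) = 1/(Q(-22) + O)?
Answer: √243136605305/902 ≈ 546.66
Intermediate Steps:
O = -2754 (O = -6*459 = -2754)
Q(F) = -18 + 2*F² (Q(F) = (F² + F²) - 18 = 2*F² - 18 = -18 + 2*F²)
r(X) = -1/1804 (r(X) = 1/((-18 + 2*(-22)²) - 2754) = 1/((-18 + 2*484) - 2754) = 1/((-18 + 968) - 2754) = 1/(950 - 2754) = 1/(-1804) = -1/1804)
√(298839 + r(-163)) = √(298839 - 1/1804) = √(539105555/1804) = √243136605305/902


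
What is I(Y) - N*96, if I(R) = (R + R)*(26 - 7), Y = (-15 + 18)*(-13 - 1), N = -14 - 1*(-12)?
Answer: -1404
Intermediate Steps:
N = -2 (N = -14 + 12 = -2)
Y = -42 (Y = 3*(-14) = -42)
I(R) = 38*R (I(R) = (2*R)*19 = 38*R)
I(Y) - N*96 = 38*(-42) - (-2)*96 = -1596 - 1*(-192) = -1596 + 192 = -1404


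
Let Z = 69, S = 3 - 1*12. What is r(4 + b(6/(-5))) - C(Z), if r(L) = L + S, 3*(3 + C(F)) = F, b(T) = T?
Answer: -131/5 ≈ -26.200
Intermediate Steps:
S = -9 (S = 3 - 12 = -9)
C(F) = -3 + F/3
r(L) = -9 + L (r(L) = L - 9 = -9 + L)
r(4 + b(6/(-5))) - C(Z) = (-9 + (4 + 6/(-5))) - (-3 + (1/3)*69) = (-9 + (4 + 6*(-1/5))) - (-3 + 23) = (-9 + (4 - 6/5)) - 1*20 = (-9 + 14/5) - 20 = -31/5 - 20 = -131/5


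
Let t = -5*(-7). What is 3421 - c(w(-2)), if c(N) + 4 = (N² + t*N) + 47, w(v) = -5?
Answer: 3528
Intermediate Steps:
t = 35
c(N) = 43 + N² + 35*N (c(N) = -4 + ((N² + 35*N) + 47) = -4 + (47 + N² + 35*N) = 43 + N² + 35*N)
3421 - c(w(-2)) = 3421 - (43 + (-5)² + 35*(-5)) = 3421 - (43 + 25 - 175) = 3421 - 1*(-107) = 3421 + 107 = 3528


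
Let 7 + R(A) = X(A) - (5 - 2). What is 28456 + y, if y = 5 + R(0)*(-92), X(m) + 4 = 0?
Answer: 29749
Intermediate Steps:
X(m) = -4 (X(m) = -4 + 0 = -4)
R(A) = -14 (R(A) = -7 + (-4 - (5 - 2)) = -7 + (-4 - 1*3) = -7 + (-4 - 3) = -7 - 7 = -14)
y = 1293 (y = 5 - 14*(-92) = 5 + 1288 = 1293)
28456 + y = 28456 + 1293 = 29749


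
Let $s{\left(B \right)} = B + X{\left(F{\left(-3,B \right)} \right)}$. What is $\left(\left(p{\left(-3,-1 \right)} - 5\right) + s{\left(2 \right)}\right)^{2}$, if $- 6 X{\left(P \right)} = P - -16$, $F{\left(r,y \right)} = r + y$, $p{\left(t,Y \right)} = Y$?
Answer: $\frac{169}{4} \approx 42.25$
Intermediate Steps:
$X{\left(P \right)} = - \frac{8}{3} - \frac{P}{6}$ ($X{\left(P \right)} = - \frac{P - -16}{6} = - \frac{P + 16}{6} = - \frac{16 + P}{6} = - \frac{8}{3} - \frac{P}{6}$)
$s{\left(B \right)} = - \frac{13}{6} + \frac{5 B}{6}$ ($s{\left(B \right)} = B - \left(\frac{8}{3} + \frac{-3 + B}{6}\right) = B - \left(\frac{13}{6} + \frac{B}{6}\right) = - \frac{13}{6} + \frac{5 B}{6}$)
$\left(\left(p{\left(-3,-1 \right)} - 5\right) + s{\left(2 \right)}\right)^{2} = \left(\left(-1 - 5\right) + \left(- \frac{13}{6} + \frac{5}{6} \cdot 2\right)\right)^{2} = \left(-6 + \left(- \frac{13}{6} + \frac{5}{3}\right)\right)^{2} = \left(-6 - \frac{1}{2}\right)^{2} = \left(- \frac{13}{2}\right)^{2} = \frac{169}{4}$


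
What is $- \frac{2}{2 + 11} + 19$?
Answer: $\frac{245}{13} \approx 18.846$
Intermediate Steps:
$- \frac{2}{2 + 11} + 19 = - \frac{2}{13} + 19 = \frac{245}{13}$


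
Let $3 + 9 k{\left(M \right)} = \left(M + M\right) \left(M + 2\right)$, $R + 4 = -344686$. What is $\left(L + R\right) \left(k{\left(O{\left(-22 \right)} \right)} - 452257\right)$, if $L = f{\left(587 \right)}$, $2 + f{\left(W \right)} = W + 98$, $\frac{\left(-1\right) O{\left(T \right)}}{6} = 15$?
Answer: $154974236148$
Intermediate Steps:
$R = -344690$ ($R = -4 - 344686 = -344690$)
$O{\left(T \right)} = -90$ ($O{\left(T \right)} = \left(-6\right) 15 = -90$)
$k{\left(M \right)} = - \frac{1}{3} + \frac{2 M \left(2 + M\right)}{9}$ ($k{\left(M \right)} = - \frac{1}{3} + \frac{\left(M + M\right) \left(M + 2\right)}{9} = - \frac{1}{3} + \frac{2 M \left(2 + M\right)}{9}$)
$f{\left(W \right)} = 96 + W$ ($f{\left(W \right)} = -2 + \left(W + 98\right) = -2 + \left(98 + W\right) = 96 + W$)
$L = 683$ ($L = 96 + 587 = 683$)
$\left(L + R\right) \left(k{\left(O{\left(-22 \right)} \right)} - 452257\right) = \left(683 - 344690\right) \left(\left(- \frac{1}{3} + \frac{2 \left(-90\right)^{2}}{9} + \frac{4}{9} \left(-90\right)\right) - 452257\right) = - 344007 \left(\left(- \frac{1}{3} + \frac{2}{9} \cdot 8100 - 40\right) - 452257\right) = - 344007 \left(\left(- \frac{1}{3} + 1800 - 40\right) - 452257\right) = - 344007 \left(\frac{5279}{3} - 452257\right) = \left(-344007\right) \left(- \frac{1351492}{3}\right) = 154974236148$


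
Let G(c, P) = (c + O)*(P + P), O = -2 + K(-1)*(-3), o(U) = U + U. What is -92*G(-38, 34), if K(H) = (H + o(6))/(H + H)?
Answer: 147016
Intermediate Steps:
o(U) = 2*U
K(H) = (12 + H)/(2*H) (K(H) = (H + 2*6)/(H + H) = (H + 12)/((2*H)) = (12 + H)*(1/(2*H)) = (12 + H)/(2*H))
O = 29/2 (O = -2 + ((½)*(12 - 1)/(-1))*(-3) = -2 + ((½)*(-1)*11)*(-3) = -2 - 11/2*(-3) = -2 + 33/2 = 29/2 ≈ 14.500)
G(c, P) = 2*P*(29/2 + c) (G(c, P) = (c + 29/2)*(P + P) = (29/2 + c)*(2*P) = 2*P*(29/2 + c))
-92*G(-38, 34) = -3128*(29 + 2*(-38)) = -3128*(29 - 76) = -3128*(-47) = -92*(-1598) = 147016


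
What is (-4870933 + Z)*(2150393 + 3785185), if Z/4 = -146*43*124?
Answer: -47394527861538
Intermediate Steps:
Z = -3113888 (Z = 4*(-146*43*124) = 4*(-6278*124) = 4*(-778472) = -3113888)
(-4870933 + Z)*(2150393 + 3785185) = (-4870933 - 3113888)*(2150393 + 3785185) = -7984821*5935578 = -47394527861538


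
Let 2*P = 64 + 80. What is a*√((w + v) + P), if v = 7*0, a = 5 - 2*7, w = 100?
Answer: -18*√43 ≈ -118.03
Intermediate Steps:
a = -9 (a = 5 - 14 = -9)
v = 0
P = 72 (P = (64 + 80)/2 = (½)*144 = 72)
a*√((w + v) + P) = -9*√((100 + 0) + 72) = -9*√(100 + 72) = -18*√43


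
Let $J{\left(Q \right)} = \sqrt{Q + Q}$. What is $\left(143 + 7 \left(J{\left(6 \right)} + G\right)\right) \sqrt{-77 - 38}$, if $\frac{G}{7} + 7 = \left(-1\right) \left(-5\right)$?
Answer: $i \sqrt{115} \left(45 + 14 \sqrt{3}\right) \approx 742.61 i$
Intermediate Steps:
$G = -14$ ($G = -49 + 7 \left(\left(-1\right) \left(-5\right)\right) = -49 + 7 \cdot 5 = -49 + 35 = -14$)
$J{\left(Q \right)} = \sqrt{2} \sqrt{Q}$ ($J{\left(Q \right)} = \sqrt{2 Q} = \sqrt{2} \sqrt{Q}$)
$\left(143 + 7 \left(J{\left(6 \right)} + G\right)\right) \sqrt{-77 - 38} = \left(143 + 7 \left(\sqrt{2} \sqrt{6} - 14\right)\right) \sqrt{-77 - 38} = \left(143 + 7 \left(2 \sqrt{3} - 14\right)\right) \sqrt{-115} = \left(143 + 7 \left(-14 + 2 \sqrt{3}\right)\right) i \sqrt{115} = \left(143 - \left(98 - 14 \sqrt{3}\right)\right) i \sqrt{115} = \left(45 + 14 \sqrt{3}\right) i \sqrt{115} = i \sqrt{115} \left(45 + 14 \sqrt{3}\right)$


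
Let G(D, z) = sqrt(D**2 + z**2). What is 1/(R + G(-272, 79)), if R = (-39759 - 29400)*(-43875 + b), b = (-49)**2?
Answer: 2868300366/8227146989595653731 - 5*sqrt(3209)/8227146989595653731 ≈ 3.4864e-10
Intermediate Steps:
b = 2401
R = 2868300366 (R = (-39759 - 29400)*(-43875 + 2401) = -69159*(-41474) = 2868300366)
1/(R + G(-272, 79)) = 1/(2868300366 + sqrt((-272)**2 + 79**2)) = 1/(2868300366 + sqrt(73984 + 6241)) = 1/(2868300366 + sqrt(80225)) = 1/(2868300366 + 5*sqrt(3209))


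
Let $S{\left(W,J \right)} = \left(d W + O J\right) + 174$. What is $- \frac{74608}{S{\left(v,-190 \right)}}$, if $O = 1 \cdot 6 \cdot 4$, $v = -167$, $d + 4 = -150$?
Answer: $- \frac{18652}{5333} \approx -3.4975$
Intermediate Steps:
$d = -154$ ($d = -4 - 150 = -154$)
$O = 24$ ($O = 6 \cdot 4 = 24$)
$S{\left(W,J \right)} = 174 - 154 W + 24 J$ ($S{\left(W,J \right)} = \left(- 154 W + 24 J\right) + 174 = 174 - 154 W + 24 J$)
$- \frac{74608}{S{\left(v,-190 \right)}} = - \frac{74608}{174 - -25718 + 24 \left(-190\right)} = - \frac{74608}{174 + 25718 - 4560} = - \frac{74608}{21332} = \left(-74608\right) \frac{1}{21332} = - \frac{18652}{5333}$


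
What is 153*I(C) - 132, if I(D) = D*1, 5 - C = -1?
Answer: 786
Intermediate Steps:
C = 6 (C = 5 - 1*(-1) = 5 + 1 = 6)
I(D) = D
153*I(C) - 132 = 153*6 - 132 = 918 - 132 = 786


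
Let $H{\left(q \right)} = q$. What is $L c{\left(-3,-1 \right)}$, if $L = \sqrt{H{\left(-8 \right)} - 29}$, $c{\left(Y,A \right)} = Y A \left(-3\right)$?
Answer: $- 9 i \sqrt{37} \approx - 54.745 i$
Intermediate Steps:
$c{\left(Y,A \right)} = - 3 A Y$ ($c{\left(Y,A \right)} = A Y \left(-3\right) = - 3 A Y$)
$L = i \sqrt{37}$ ($L = \sqrt{-8 - 29} = \sqrt{-37} = i \sqrt{37} \approx 6.0828 i$)
$L c{\left(-3,-1 \right)} = i \sqrt{37} \left(\left(-3\right) \left(-1\right) \left(-3\right)\right) = i \sqrt{37} \left(-9\right) = - 9 i \sqrt{37}$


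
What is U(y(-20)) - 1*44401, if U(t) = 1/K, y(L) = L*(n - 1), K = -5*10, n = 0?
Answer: -2220051/50 ≈ -44401.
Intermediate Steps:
K = -50
y(L) = -L (y(L) = L*(0 - 1) = L*(-1) = -L)
U(t) = -1/50 (U(t) = 1/(-50) = -1/50)
U(y(-20)) - 1*44401 = -1/50 - 1*44401 = -1/50 - 44401 = -2220051/50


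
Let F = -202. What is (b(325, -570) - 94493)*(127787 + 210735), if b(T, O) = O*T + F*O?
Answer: -55721736766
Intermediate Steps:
b(T, O) = -202*O + O*T (b(T, O) = O*T - 202*O = -202*O + O*T)
(b(325, -570) - 94493)*(127787 + 210735) = (-570*(-202 + 325) - 94493)*(127787 + 210735) = (-570*123 - 94493)*338522 = (-70110 - 94493)*338522 = -164603*338522 = -55721736766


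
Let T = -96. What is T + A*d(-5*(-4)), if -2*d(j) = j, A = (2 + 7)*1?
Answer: -186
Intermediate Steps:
A = 9 (A = 9*1 = 9)
d(j) = -j/2
T + A*d(-5*(-4)) = -96 + 9*(-(-5)*(-4)/2) = -96 + 9*(-½*20) = -96 + 9*(-10) = -96 - 90 = -186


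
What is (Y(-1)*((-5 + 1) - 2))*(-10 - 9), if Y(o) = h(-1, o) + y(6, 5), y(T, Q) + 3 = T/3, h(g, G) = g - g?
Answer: -114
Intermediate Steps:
h(g, G) = 0
y(T, Q) = -3 + T/3
Y(o) = -1 (Y(o) = 0 + (-3 + (1/3)*6) = 0 + (-3 + 2) = 0 - 1 = -1)
(Y(-1)*((-5 + 1) - 2))*(-10 - 9) = (-((-5 + 1) - 2))*(-10 - 9) = -(-4 - 2)*(-19) = -1*(-6)*(-19) = 6*(-19) = -114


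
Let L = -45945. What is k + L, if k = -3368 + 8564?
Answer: -40749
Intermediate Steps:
k = 5196
k + L = 5196 - 45945 = -40749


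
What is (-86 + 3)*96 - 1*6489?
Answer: -14457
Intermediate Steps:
(-86 + 3)*96 - 1*6489 = -83*96 - 6489 = -7968 - 6489 = -14457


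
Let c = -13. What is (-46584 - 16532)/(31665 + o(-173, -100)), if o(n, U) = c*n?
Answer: -1018/547 ≈ -1.8611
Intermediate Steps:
o(n, U) = -13*n
(-46584 - 16532)/(31665 + o(-173, -100)) = (-46584 - 16532)/(31665 - 13*(-173)) = -63116/(31665 + 2249) = -63116/33914 = -63116*1/33914 = -1018/547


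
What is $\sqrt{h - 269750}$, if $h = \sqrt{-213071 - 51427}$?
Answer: $\sqrt{-269750 + i \sqrt{264498}} \approx 0.495 + 519.38 i$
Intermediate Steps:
$h = i \sqrt{264498}$ ($h = \sqrt{-264498} = i \sqrt{264498} \approx 514.29 i$)
$\sqrt{h - 269750} = \sqrt{i \sqrt{264498} - 269750} = \sqrt{-269750 + i \sqrt{264498}}$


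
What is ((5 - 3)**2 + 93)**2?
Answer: 9409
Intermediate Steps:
((5 - 3)**2 + 93)**2 = (2**2 + 93)**2 = (4 + 93)**2 = 97**2 = 9409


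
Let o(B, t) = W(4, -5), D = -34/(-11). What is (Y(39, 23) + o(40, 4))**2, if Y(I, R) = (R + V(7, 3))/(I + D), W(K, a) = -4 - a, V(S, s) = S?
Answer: 628849/214369 ≈ 2.9335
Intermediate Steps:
D = 34/11 (D = -34*(-1/11) = 34/11 ≈ 3.0909)
o(B, t) = 1 (o(B, t) = -4 - 1*(-5) = -4 + 5 = 1)
Y(I, R) = (7 + R)/(34/11 + I) (Y(I, R) = (R + 7)/(I + 34/11) = (7 + R)/(34/11 + I))
(Y(39, 23) + o(40, 4))**2 = (11*(7 + 23)/(34 + 11*39) + 1)**2 = (11*30/(34 + 429) + 1)**2 = (11*30/463 + 1)**2 = (11*(1/463)*30 + 1)**2 = (330/463 + 1)**2 = (793/463)**2 = 628849/214369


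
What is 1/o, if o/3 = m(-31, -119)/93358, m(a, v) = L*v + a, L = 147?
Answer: -46679/26286 ≈ -1.7758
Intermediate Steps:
m(a, v) = a + 147*v (m(a, v) = 147*v + a = a + 147*v)
o = -26286/46679 (o = 3*((-31 + 147*(-119))/93358) = 3*((-31 - 17493)*(1/93358)) = 3*(-17524*1/93358) = 3*(-8762/46679) = -26286/46679 ≈ -0.56312)
1/o = 1/(-26286/46679) = -46679/26286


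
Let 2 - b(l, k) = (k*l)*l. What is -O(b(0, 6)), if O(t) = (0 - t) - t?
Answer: 4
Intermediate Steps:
b(l, k) = 2 - k*l² (b(l, k) = 2 - k*l*l = 2 - k*l²)
O(t) = -2*t (O(t) = -t - t = -2*t)
-O(b(0, 6)) = -(-2)*(2 - 1*6*0²) = -(-2)*(2 - 1*6*0) = -(-2)*(2 + 0) = -(-2)*2 = -1*(-4) = 4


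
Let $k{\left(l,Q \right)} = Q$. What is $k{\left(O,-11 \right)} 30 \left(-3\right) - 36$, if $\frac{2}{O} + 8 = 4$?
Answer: $954$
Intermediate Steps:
$O = - \frac{1}{2}$ ($O = \frac{2}{-8 + 4} = \frac{2}{-4} = 2 \left(- \frac{1}{4}\right) = - \frac{1}{2} \approx -0.5$)
$k{\left(O,-11 \right)} 30 \left(-3\right) - 36 = - 11 \cdot 30 \left(-3\right) - 36 = \left(-11\right) \left(-90\right) - 36 = 990 - 36 = 954$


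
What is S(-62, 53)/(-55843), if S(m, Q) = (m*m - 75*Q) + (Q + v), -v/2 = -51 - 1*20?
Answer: -64/55843 ≈ -0.0011461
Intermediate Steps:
v = 142 (v = -2*(-51 - 1*20) = -2*(-51 - 20) = -2*(-71) = 142)
S(m, Q) = 142 + m² - 74*Q (S(m, Q) = (m*m - 75*Q) + (Q + 142) = (m² - 75*Q) + (142 + Q) = 142 + m² - 74*Q)
S(-62, 53)/(-55843) = (142 + (-62)² - 74*53)/(-55843) = (142 + 3844 - 3922)*(-1/55843) = 64*(-1/55843) = -64/55843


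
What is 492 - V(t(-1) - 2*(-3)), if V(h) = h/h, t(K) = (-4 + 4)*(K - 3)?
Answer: 491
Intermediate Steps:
t(K) = 0 (t(K) = 0*(-3 + K) = 0)
V(h) = 1
492 - V(t(-1) - 2*(-3)) = 492 - 1*1 = 492 - 1 = 491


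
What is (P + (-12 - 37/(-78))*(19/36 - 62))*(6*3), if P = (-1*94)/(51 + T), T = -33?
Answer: 1974823/156 ≈ 12659.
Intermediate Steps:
P = -47/9 (P = (-1*94)/(51 - 33) = -94/18 = -94*1/18 = -47/9 ≈ -5.2222)
(P + (-12 - 37/(-78))*(19/36 - 62))*(6*3) = (-47/9 + (-12 - 37/(-78))*(19/36 - 62))*(6*3) = (-47/9 + (-12 - 37*(-1/78))*(19*(1/36) - 62))*18 = (-47/9 + (-12 + 37/78)*(19/36 - 62))*18 = (-47/9 - 899/78*(-2213/36))*18 = (-47/9 + 1989487/2808)*18 = (1974823/2808)*18 = 1974823/156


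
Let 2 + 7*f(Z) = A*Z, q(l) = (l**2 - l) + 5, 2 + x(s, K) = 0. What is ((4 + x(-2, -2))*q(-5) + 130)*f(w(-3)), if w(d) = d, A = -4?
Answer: 2000/7 ≈ 285.71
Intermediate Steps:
x(s, K) = -2 (x(s, K) = -2 + 0 = -2)
q(l) = 5 + l**2 - l
f(Z) = -2/7 - 4*Z/7 (f(Z) = -2/7 + (-4*Z)/7 = -2/7 - 4*Z/7)
((4 + x(-2, -2))*q(-5) + 130)*f(w(-3)) = ((4 - 2)*(5 + (-5)**2 - 1*(-5)) + 130)*(-2/7 - 4/7*(-3)) = (2*(5 + 25 + 5) + 130)*(-2/7 + 12/7) = (2*35 + 130)*(10/7) = (70 + 130)*(10/7) = 200*(10/7) = 2000/7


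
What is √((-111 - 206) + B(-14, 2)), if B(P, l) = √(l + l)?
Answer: 3*I*√35 ≈ 17.748*I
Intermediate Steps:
B(P, l) = √2*√l (B(P, l) = √(2*l) = √2*√l)
√((-111 - 206) + B(-14, 2)) = √((-111 - 206) + √2*√2) = √(-317 + 2) = √(-315) = 3*I*√35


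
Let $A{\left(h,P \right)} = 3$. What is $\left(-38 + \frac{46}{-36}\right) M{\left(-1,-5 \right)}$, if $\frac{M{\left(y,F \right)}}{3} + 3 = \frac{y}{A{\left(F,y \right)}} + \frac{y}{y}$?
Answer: $\frac{4949}{18} \approx 274.94$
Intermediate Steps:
$M{\left(y,F \right)} = -6 + y$ ($M{\left(y,F \right)} = -9 + 3 \left(\frac{y}{3} + \frac{y}{y}\right) = -9 + 3 \left(y \frac{1}{3} + 1\right) = -9 + 3 \left(\frac{y}{3} + 1\right) = -9 + 3 \left(1 + \frac{y}{3}\right) = -9 + \left(3 + y\right) = -6 + y$)
$\left(-38 + \frac{46}{-36}\right) M{\left(-1,-5 \right)} = \left(-38 + \frac{46}{-36}\right) \left(-6 - 1\right) = \left(-38 + 46 \left(- \frac{1}{36}\right)\right) \left(-7\right) = \left(-38 - \frac{23}{18}\right) \left(-7\right) = \left(- \frac{707}{18}\right) \left(-7\right) = \frac{4949}{18}$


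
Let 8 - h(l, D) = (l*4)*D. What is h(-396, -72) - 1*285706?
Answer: -399746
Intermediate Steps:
h(l, D) = 8 - 4*D*l (h(l, D) = 8 - l*4*D = 8 - 4*l*D = 8 - 4*D*l)
h(-396, -72) - 1*285706 = (8 - 4*(-72)*(-396)) - 1*285706 = (8 - 114048) - 285706 = -114040 - 285706 = -399746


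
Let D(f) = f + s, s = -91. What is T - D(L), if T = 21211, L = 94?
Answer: 21208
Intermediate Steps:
D(f) = -91 + f (D(f) = f - 91 = -91 + f)
T - D(L) = 21211 - (-91 + 94) = 21211 - 1*3 = 21211 - 3 = 21208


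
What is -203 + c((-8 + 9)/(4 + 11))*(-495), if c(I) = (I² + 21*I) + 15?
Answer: -41616/5 ≈ -8323.2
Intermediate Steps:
c(I) = 15 + I² + 21*I
-203 + c((-8 + 9)/(4 + 11))*(-495) = -203 + (15 + ((-8 + 9)/(4 + 11))² + 21*((-8 + 9)/(4 + 11)))*(-495) = -203 + (15 + (1/15)² + 21*(1/15))*(-495) = -203 + (15 + 1/225 + 7/5)*(-495) = -203 + (3691/225)*(-495) = -203 - 40601/5 = -41616/5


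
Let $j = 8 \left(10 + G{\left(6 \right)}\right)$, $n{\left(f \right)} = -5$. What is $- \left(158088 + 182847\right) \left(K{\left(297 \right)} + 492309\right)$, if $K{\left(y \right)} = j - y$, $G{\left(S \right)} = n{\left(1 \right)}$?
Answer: $-167757748620$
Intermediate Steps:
$G{\left(S \right)} = -5$
$j = 40$ ($j = 8 \left(10 - 5\right) = 8 \cdot 5 = 40$)
$K{\left(y \right)} = 40 - y$
$- \left(158088 + 182847\right) \left(K{\left(297 \right)} + 492309\right) = - \left(158088 + 182847\right) \left(\left(40 - 297\right) + 492309\right) = - 340935 \left(\left(40 - 297\right) + 492309\right) = - 340935 \left(-257 + 492309\right) = - 340935 \cdot 492052 = \left(-1\right) 167757748620 = -167757748620$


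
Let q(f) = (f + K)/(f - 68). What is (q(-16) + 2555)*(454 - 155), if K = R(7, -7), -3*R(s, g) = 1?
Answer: 27504113/36 ≈ 7.6400e+5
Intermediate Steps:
R(s, g) = -⅓ (R(s, g) = -⅓*1 = -⅓)
K = -⅓ ≈ -0.33333
q(f) = (-⅓ + f)/(-68 + f) (q(f) = (f - ⅓)/(f - 68) = (-⅓ + f)/(-68 + f))
(q(-16) + 2555)*(454 - 155) = ((-⅓ - 16)/(-68 - 16) + 2555)*(454 - 155) = (-49/3/(-84) + 2555)*299 = (-1/84*(-49/3) + 2555)*299 = (7/36 + 2555)*299 = (91987/36)*299 = 27504113/36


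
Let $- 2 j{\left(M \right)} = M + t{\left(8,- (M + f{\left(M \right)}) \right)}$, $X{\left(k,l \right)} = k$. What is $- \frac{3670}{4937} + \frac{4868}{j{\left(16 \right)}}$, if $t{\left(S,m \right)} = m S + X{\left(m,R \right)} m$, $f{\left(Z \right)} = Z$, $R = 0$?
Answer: $- \frac{6367989}{483826} \approx -13.162$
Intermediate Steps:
$t{\left(S,m \right)} = m^{2} + S m$ ($t{\left(S,m \right)} = m S + m m = S m + m^{2} = m^{2} + S m$)
$j{\left(M \right)} = - \frac{M}{2} + M \left(8 - 2 M\right)$ ($j{\left(M \right)} = - \frac{M + - (M + M) \left(8 - \left(M + M\right)\right)}{2} = - \frac{M + - 2 M \left(8 - 2 M\right)}{2} = - \frac{M - 2 M \left(8 - 2 M\right)}{2} = - \frac{M}{2} + M \left(8 - 2 M\right)$)
$- \frac{3670}{4937} + \frac{4868}{j{\left(16 \right)}} = - \frac{3670}{4937} + \frac{4868}{\frac{1}{2} \cdot 16 \left(15 - 64\right)} = \left(-3670\right) \frac{1}{4937} + \frac{4868}{\frac{1}{2} \cdot 16 \left(15 - 64\right)} = - \frac{3670}{4937} + \frac{4868}{\frac{1}{2} \cdot 16 \left(-49\right)} = - \frac{3670}{4937} + \frac{4868}{-392} = - \frac{3670}{4937} + 4868 \left(- \frac{1}{392}\right) = - \frac{3670}{4937} - \frac{1217}{98} = - \frac{6367989}{483826}$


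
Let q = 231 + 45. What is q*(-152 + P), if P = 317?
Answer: 45540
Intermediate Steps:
q = 276
q*(-152 + P) = 276*(-152 + 317) = 276*165 = 45540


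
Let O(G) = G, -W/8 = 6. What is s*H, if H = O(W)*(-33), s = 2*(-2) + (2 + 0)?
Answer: -3168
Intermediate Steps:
W = -48 (W = -8*6 = -48)
s = -2 (s = -4 + 2 = -2)
H = 1584 (H = -48*(-33) = 1584)
s*H = -2*1584 = -3168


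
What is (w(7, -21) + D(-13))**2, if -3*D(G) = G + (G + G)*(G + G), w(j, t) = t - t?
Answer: 48841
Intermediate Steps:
w(j, t) = 0
D(G) = -4*G**2/3 - G/3 (D(G) = -(G + (G + G)*(G + G))/3 = -(G + (2*G)*(2*G))/3 = -(G + 4*G**2)/3 = -4*G**2/3 - G/3)
(w(7, -21) + D(-13))**2 = (0 - 1/3*(-13)*(1 + 4*(-13)))**2 = (0 - 1/3*(-13)*(1 - 52))**2 = (0 - 1/3*(-13)*(-51))**2 = (0 - 221)**2 = (-221)**2 = 48841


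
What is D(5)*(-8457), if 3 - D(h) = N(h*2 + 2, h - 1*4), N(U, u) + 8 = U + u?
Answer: 16914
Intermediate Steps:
N(U, u) = -8 + U + u (N(U, u) = -8 + (U + u) = -8 + U + u)
D(h) = 13 - 3*h (D(h) = 3 - (-8 + (h*2 + 2) + (h - 1*4)) = 3 - (-8 + (2*h + 2) + (h - 4)) = 3 - (-8 + (2 + 2*h) + (-4 + h)) = 3 - (-10 + 3*h) = 3 + (10 - 3*h) = 13 - 3*h)
D(5)*(-8457) = (13 - 3*5)*(-8457) = (13 - 15)*(-8457) = -2*(-8457) = 16914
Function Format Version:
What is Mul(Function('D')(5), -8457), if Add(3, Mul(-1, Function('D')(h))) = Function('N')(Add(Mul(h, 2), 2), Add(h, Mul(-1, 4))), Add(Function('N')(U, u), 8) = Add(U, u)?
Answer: 16914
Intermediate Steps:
Function('N')(U, u) = Add(-8, U, u) (Function('N')(U, u) = Add(-8, Add(U, u)) = Add(-8, U, u))
Function('D')(h) = Add(13, Mul(-3, h)) (Function('D')(h) = Add(3, Mul(-1, Add(-8, Add(Mul(h, 2), 2), Add(h, Mul(-1, 4))))) = Add(3, Mul(-1, Add(-8, Add(Mul(2, h), 2), Add(h, -4)))) = Add(3, Mul(-1, Add(-8, Add(2, Mul(2, h)), Add(-4, h)))) = Add(3, Mul(-1, Add(-10, Mul(3, h)))) = Add(3, Add(10, Mul(-3, h))) = Add(13, Mul(-3, h)))
Mul(Function('D')(5), -8457) = Mul(Add(13, Mul(-3, 5)), -8457) = Mul(Add(13, -15), -8457) = Mul(-2, -8457) = 16914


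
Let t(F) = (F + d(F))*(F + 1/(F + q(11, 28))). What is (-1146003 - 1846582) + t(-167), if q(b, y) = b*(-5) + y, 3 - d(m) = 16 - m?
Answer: -569319037/194 ≈ -2.9346e+6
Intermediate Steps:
d(m) = -13 + m (d(m) = 3 - (16 - m) = 3 + (-16 + m) = -13 + m)
q(b, y) = y - 5*b (q(b, y) = -5*b + y = y - 5*b)
t(F) = (-13 + 2*F)*(F + 1/(-27 + F)) (t(F) = (F + (-13 + F))*(F + 1/(F + (28 - 5*11))) = (-13 + 2*F)*(F + 1/(F + (28 - 55))) = (-13 + 2*F)*(F + 1/(F - 27)) = (-13 + 2*F)*(F + 1/(-27 + F)))
(-1146003 - 1846582) + t(-167) = (-1146003 - 1846582) + (-13 - 67*(-167)**2 + 2*(-167)**3 + 353*(-167))/(-27 - 167) = -2992585 + (-13 - 67*27889 + 2*(-4657463) - 58951)/(-194) = -2992585 - (-13 - 1868563 - 9314926 - 58951)/194 = -2992585 - 1/194*(-11242453) = -2992585 + 11242453/194 = -569319037/194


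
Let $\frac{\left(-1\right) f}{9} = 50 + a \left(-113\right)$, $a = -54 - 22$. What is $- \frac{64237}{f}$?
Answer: $\frac{64237}{77742} \approx 0.82628$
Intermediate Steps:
$a = -76$
$f = -77742$ ($f = - 9 \left(50 - -8588\right) = - 9 \left(50 + 8588\right) = \left(-9\right) 8638 = -77742$)
$- \frac{64237}{f} = - \frac{64237}{-77742} = \left(-64237\right) \left(- \frac{1}{77742}\right) = \frac{64237}{77742}$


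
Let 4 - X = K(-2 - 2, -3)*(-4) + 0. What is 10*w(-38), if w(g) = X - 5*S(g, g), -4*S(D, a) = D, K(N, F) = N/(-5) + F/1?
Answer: -523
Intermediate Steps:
K(N, F) = F - N/5 (K(N, F) = N*(-⅕) + F*1 = -N/5 + F = F - N/5)
S(D, a) = -D/4
X = -24/5 (X = 4 - ((-3 - (-2 - 2)/5)*(-4) + 0) = 4 - ((-3 - ⅕*(-4))*(-4) + 0) = 4 - ((-3 + ⅘)*(-4) + 0) = 4 - (-11/5*(-4) + 0) = 4 - (44/5 + 0) = 4 - 1*44/5 = 4 - 44/5 = -24/5 ≈ -4.8000)
w(g) = -24/5 + 5*g/4 (w(g) = -24/5 - (-5)*g/4 = -24/5 + 5*g/4)
10*w(-38) = 10*(-24/5 + (5/4)*(-38)) = 10*(-24/5 - 95/2) = 10*(-523/10) = -523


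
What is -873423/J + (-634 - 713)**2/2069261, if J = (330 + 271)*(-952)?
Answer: 2845457888571/1183931819672 ≈ 2.4034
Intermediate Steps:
J = -572152 (J = 601*(-952) = -572152)
-873423/J + (-634 - 713)**2/2069261 = -873423/(-572152) + (-634 - 713)**2/2069261 = -873423*(-1/572152) + (-1347)**2*(1/2069261) = 873423/572152 + 1814409*(1/2069261) = 873423/572152 + 1814409/2069261 = 2845457888571/1183931819672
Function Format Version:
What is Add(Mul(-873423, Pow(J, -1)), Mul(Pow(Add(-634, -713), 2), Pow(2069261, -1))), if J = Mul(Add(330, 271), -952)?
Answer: Rational(2845457888571, 1183931819672) ≈ 2.4034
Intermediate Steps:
J = -572152 (J = Mul(601, -952) = -572152)
Add(Mul(-873423, Pow(J, -1)), Mul(Pow(Add(-634, -713), 2), Pow(2069261, -1))) = Add(Mul(-873423, Pow(-572152, -1)), Mul(Pow(Add(-634, -713), 2), Pow(2069261, -1))) = Add(Mul(-873423, Rational(-1, 572152)), Mul(Pow(-1347, 2), Rational(1, 2069261))) = Add(Rational(873423, 572152), Mul(1814409, Rational(1, 2069261))) = Add(Rational(873423, 572152), Rational(1814409, 2069261)) = Rational(2845457888571, 1183931819672)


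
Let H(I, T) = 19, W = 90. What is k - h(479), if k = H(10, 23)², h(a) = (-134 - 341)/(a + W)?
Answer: 205884/569 ≈ 361.83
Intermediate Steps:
h(a) = -475/(90 + a) (h(a) = (-134 - 341)/(a + 90) = -475/(90 + a))
k = 361 (k = 19² = 361)
k - h(479) = 361 - (-475)/(90 + 479) = 361 - (-475)/569 = 361 - 1*(-475/569) = 361 + 475/569 = 205884/569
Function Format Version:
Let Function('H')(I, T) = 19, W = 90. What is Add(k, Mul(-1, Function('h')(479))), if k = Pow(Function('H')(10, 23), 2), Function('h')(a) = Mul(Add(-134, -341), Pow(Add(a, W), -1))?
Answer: Rational(205884, 569) ≈ 361.83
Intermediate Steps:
Function('h')(a) = Mul(-475, Pow(Add(90, a), -1)) (Function('h')(a) = Mul(Add(-134, -341), Pow(Add(a, 90), -1)) = Mul(-475, Pow(Add(90, a), -1)))
k = 361 (k = Pow(19, 2) = 361)
Add(k, Mul(-1, Function('h')(479))) = Add(361, Mul(-1, Mul(-475, Pow(Add(90, 479), -1)))) = Add(361, Mul(-1, Mul(-475, Pow(569, -1)))) = Add(361, Mul(-1, Mul(-475, Rational(1, 569)))) = Add(361, Mul(-1, Rational(-475, 569))) = Add(361, Rational(475, 569)) = Rational(205884, 569)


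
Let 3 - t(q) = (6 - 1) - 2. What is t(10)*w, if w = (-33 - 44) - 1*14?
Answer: 0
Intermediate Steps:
t(q) = 0 (t(q) = 3 - ((6 - 1) - 2) = 3 - (5 - 2) = 3 - 1*3 = 3 - 3 = 0)
w = -91 (w = -77 - 14 = -91)
t(10)*w = 0*(-91) = 0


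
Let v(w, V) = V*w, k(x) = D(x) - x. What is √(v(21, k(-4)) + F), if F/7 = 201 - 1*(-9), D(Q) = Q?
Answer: 7*√30 ≈ 38.341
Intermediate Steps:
k(x) = 0 (k(x) = x - x = 0)
F = 1470 (F = 7*(201 - 1*(-9)) = 7*(201 + 9) = 7*210 = 1470)
√(v(21, k(-4)) + F) = √(0*21 + 1470) = √(0 + 1470) = √1470 = 7*√30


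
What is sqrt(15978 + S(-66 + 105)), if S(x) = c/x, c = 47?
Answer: sqrt(24304371)/39 ≈ 126.41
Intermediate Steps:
S(x) = 47/x
sqrt(15978 + S(-66 + 105)) = sqrt(15978 + 47/(-66 + 105)) = sqrt(15978 + 47/39) = sqrt(623189/39) = sqrt(24304371)/39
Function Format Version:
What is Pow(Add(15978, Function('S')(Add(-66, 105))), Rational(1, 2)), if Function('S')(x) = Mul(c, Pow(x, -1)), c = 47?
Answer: Mul(Rational(1, 39), Pow(24304371, Rational(1, 2))) ≈ 126.41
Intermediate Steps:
Function('S')(x) = Mul(47, Pow(x, -1))
Pow(Add(15978, Function('S')(Add(-66, 105))), Rational(1, 2)) = Pow(Add(15978, Mul(47, Pow(Add(-66, 105), -1))), Rational(1, 2)) = Pow(Add(15978, Mul(47, Pow(39, -1))), Rational(1, 2)) = Pow(Add(15978, Mul(47, Rational(1, 39))), Rational(1, 2)) = Pow(Add(15978, Rational(47, 39)), Rational(1, 2)) = Pow(Rational(623189, 39), Rational(1, 2)) = Mul(Rational(1, 39), Pow(24304371, Rational(1, 2)))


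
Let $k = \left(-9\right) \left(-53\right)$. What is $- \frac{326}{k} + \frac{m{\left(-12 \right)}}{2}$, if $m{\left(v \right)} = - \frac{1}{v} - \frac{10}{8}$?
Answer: $- \frac{2417}{1908} \approx -1.2668$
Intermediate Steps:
$m{\left(v \right)} = - \frac{5}{4} - \frac{1}{v}$ ($m{\left(v \right)} = - \frac{1}{v} - \frac{5}{4} = - \frac{5}{4} - \frac{1}{v}$)
$k = 477$
$- \frac{326}{k} + \frac{m{\left(-12 \right)}}{2} = - \frac{326}{477} + \frac{- \frac{5}{4} - \frac{1}{-12}}{2} = \left(-326\right) \frac{1}{477} + \left(- \frac{5}{4} - - \frac{1}{12}\right) \frac{1}{2} = - \frac{326}{477} + \left(- \frac{5}{4} + \frac{1}{12}\right) \frac{1}{2} = - \frac{326}{477} - \frac{7}{12} = - \frac{2417}{1908}$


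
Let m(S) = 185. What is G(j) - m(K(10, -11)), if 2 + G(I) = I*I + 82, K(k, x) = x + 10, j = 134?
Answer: 17851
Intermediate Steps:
K(k, x) = 10 + x
G(I) = 80 + I**2 (G(I) = -2 + (I*I + 82) = -2 + (I**2 + 82) = -2 + (82 + I**2) = 80 + I**2)
G(j) - m(K(10, -11)) = (80 + 134**2) - 1*185 = (80 + 17956) - 185 = 18036 - 185 = 17851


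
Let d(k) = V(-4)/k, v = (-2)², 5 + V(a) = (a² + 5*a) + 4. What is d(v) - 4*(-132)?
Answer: 2107/4 ≈ 526.75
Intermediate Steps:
V(a) = -1 + a² + 5*a (V(a) = -5 + ((a² + 5*a) + 4) = -5 + (4 + a² + 5*a) = -1 + a² + 5*a)
v = 4
d(k) = -5/k (d(k) = (-1 + (-4)² + 5*(-4))/k = (-1 + 16 - 20)/k = -5/k)
d(v) - 4*(-132) = -5/4 - 4*(-132) = -5*¼ + 528 = -5/4 + 528 = 2107/4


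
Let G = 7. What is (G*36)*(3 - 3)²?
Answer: 0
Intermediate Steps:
(G*36)*(3 - 3)² = (7*36)*(3 - 3)² = 252*0² = 252*0 = 0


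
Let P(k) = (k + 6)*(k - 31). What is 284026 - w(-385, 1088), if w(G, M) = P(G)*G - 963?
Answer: 60985629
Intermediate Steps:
P(k) = (-31 + k)*(6 + k) (P(k) = (6 + k)*(-31 + k) = (-31 + k)*(6 + k))
w(G, M) = -963 + G*(-186 + G² - 25*G) (w(G, M) = (-186 + G² - 25*G)*G - 963 = G*(-186 + G² - 25*G) - 963 = -963 + G*(-186 + G² - 25*G))
284026 - w(-385, 1088) = 284026 - (-963 - 1*(-385)*(186 - 1*(-385)² + 25*(-385))) = 284026 - (-963 - 1*(-385)*(186 - 1*148225 - 9625)) = 284026 - (-963 - 1*(-385)*(186 - 148225 - 9625)) = 284026 - (-963 - 1*(-385)*(-157664)) = 284026 - (-963 - 60700640) = 284026 - 1*(-60701603) = 284026 + 60701603 = 60985629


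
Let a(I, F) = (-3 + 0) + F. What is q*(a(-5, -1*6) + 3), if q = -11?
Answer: 66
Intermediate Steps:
a(I, F) = -3 + F
q*(a(-5, -1*6) + 3) = -11*((-3 - 1*6) + 3) = -11*((-3 - 6) + 3) = -11*(-9 + 3) = -11*(-6) = 66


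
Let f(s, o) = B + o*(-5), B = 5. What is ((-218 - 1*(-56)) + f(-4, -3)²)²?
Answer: 56644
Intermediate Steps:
f(s, o) = 5 - 5*o (f(s, o) = 5 + o*(-5) = 5 - 5*o)
((-218 - 1*(-56)) + f(-4, -3)²)² = ((-218 - 1*(-56)) + (5 - 5*(-3))²)² = ((-218 + 56) + (5 + 15)²)² = (-162 + 20²)² = (-162 + 400)² = 238² = 56644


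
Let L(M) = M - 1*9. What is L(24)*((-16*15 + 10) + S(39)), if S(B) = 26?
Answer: -3060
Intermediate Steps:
L(M) = -9 + M (L(M) = M - 9 = -9 + M)
L(24)*((-16*15 + 10) + S(39)) = (-9 + 24)*((-16*15 + 10) + 26) = 15*((-240 + 10) + 26) = 15*(-230 + 26) = 15*(-204) = -3060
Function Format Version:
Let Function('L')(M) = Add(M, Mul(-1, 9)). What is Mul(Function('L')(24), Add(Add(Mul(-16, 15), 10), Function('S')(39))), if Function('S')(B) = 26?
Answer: -3060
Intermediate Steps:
Function('L')(M) = Add(-9, M) (Function('L')(M) = Add(M, -9) = Add(-9, M))
Mul(Function('L')(24), Add(Add(Mul(-16, 15), 10), Function('S')(39))) = Mul(Add(-9, 24), Add(Add(Mul(-16, 15), 10), 26)) = Mul(15, Add(Add(-240, 10), 26)) = Mul(15, Add(-230, 26)) = Mul(15, -204) = -3060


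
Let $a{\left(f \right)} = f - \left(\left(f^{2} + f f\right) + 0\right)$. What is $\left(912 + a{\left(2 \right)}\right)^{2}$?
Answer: $820836$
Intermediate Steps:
$a{\left(f \right)} = f - 2 f^{2}$ ($a{\left(f \right)} = f - \left(\left(f^{2} + f^{2}\right) + 0\right) = f - \left(2 f^{2} + 0\right) = f - 2 f^{2}$)
$\left(912 + a{\left(2 \right)}\right)^{2} = \left(912 + 2 \left(1 - 4\right)\right)^{2} = \left(912 + 2 \left(-3\right)\right)^{2} = \left(912 - 6\right)^{2} = 906^{2} = 820836$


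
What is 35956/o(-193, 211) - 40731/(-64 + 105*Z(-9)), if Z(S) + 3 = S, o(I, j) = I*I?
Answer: 1564794763/49317676 ≈ 31.729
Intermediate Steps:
o(I, j) = I²
Z(S) = -3 + S
35956/o(-193, 211) - 40731/(-64 + 105*Z(-9)) = 35956/((-193)²) - 40731/(-64 + 105*(-3 - 9)) = 35956/37249 - 40731/(-64 + 105*(-12)) = 35956*(1/37249) - 40731/(-64 - 1260) = 35956/37249 - 40731/(-1324) = 35956/37249 - 40731*(-1/1324) = 35956/37249 + 40731/1324 = 1564794763/49317676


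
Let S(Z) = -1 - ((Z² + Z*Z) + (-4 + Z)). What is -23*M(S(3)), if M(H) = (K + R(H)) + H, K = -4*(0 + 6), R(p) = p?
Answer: 1380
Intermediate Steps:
K = -24 (K = -4*6 = -24)
S(Z) = 3 - Z - 2*Z² (S(Z) = -1 - ((Z² + Z²) + (-4 + Z)) = -1 - (2*Z² + (-4 + Z)) = -1 - (-4 + Z + 2*Z²) = -1 + (4 - Z - 2*Z²) = 3 - Z - 2*Z²)
M(H) = -24 + 2*H (M(H) = (-24 + H) + H = -24 + 2*H)
-23*M(S(3)) = -23*(-24 + 2*(3 - 1*3 - 2*3²)) = -23*(-24 + 2*(3 - 3 - 2*9)) = -23*(-24 + 2*(3 - 3 - 18)) = -23*(-24 + 2*(-18)) = -23*(-24 - 36) = -23*(-60) = 1380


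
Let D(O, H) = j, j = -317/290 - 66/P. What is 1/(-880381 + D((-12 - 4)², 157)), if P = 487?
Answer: -141230/124336382149 ≈ -1.1359e-6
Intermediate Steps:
j = -173519/141230 (j = -317/290 - 66/487 = -173519/141230 ≈ -1.2286)
D(O, H) = -173519/141230
1/(-880381 + D((-12 - 4)², 157)) = 1/(-880381 - 173519/141230) = 1/(-124336382149/141230) = -141230/124336382149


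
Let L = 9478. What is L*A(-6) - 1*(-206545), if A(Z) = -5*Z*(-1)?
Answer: -77795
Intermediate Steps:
A(Z) = 5*Z
L*A(-6) - 1*(-206545) = 9478*(5*(-6)) - 1*(-206545) = 9478*(-30) + 206545 = -284340 + 206545 = -77795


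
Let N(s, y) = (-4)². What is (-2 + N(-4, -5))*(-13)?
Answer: -182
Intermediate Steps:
N(s, y) = 16
(-2 + N(-4, -5))*(-13) = (-2 + 16)*(-13) = 14*(-13) = -182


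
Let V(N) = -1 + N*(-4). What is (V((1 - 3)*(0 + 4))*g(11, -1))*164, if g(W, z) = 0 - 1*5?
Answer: -25420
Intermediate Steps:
g(W, z) = -5 (g(W, z) = 0 - 5 = -5)
V(N) = -1 - 4*N
(V((1 - 3)*(0 + 4))*g(11, -1))*164 = ((-1 - 4*(1 - 3)*(0 + 4))*(-5))*164 = ((-1 - (-8)*4)*(-5))*164 = ((-1 - 4*(-8))*(-5))*164 = ((-1 + 32)*(-5))*164 = (31*(-5))*164 = -155*164 = -25420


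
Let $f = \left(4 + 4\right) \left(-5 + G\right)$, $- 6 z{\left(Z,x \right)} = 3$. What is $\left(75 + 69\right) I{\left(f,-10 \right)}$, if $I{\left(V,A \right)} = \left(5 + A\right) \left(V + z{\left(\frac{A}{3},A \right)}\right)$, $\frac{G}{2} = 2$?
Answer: $6120$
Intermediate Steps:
$G = 4$ ($G = 2 \cdot 2 = 4$)
$z{\left(Z,x \right)} = - \frac{1}{2}$ ($z{\left(Z,x \right)} = \left(- \frac{1}{6}\right) 3 = - \frac{1}{2}$)
$f = -8$ ($f = \left(4 + 4\right) \left(-5 + 4\right) = 8 \left(-1\right) = -8$)
$I{\left(V,A \right)} = \left(5 + A\right) \left(- \frac{1}{2} + V\right)$ ($I{\left(V,A \right)} = \left(5 + A\right) \left(V - \frac{1}{2}\right) = \left(5 + A\right) \left(- \frac{1}{2} + V\right)$)
$\left(75 + 69\right) I{\left(f,-10 \right)} = \left(75 + 69\right) \left(- \frac{5}{2} + 5 \left(-8\right) - -5 - -80\right) = 144 \left(- \frac{5}{2} - 40 + 5 + 80\right) = 144 \cdot \frac{85}{2} = 6120$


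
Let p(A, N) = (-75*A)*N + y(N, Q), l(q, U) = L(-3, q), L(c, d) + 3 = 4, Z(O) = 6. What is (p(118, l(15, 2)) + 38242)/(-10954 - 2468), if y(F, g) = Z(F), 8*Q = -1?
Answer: -14699/6711 ≈ -2.1903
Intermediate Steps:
L(c, d) = 1 (L(c, d) = -3 + 4 = 1)
l(q, U) = 1
Q = -⅛ (Q = (⅛)*(-1) = -⅛ ≈ -0.12500)
y(F, g) = 6
p(A, N) = 6 - 75*A*N (p(A, N) = (-75*A)*N + 6 = -75*A*N + 6 = 6 - 75*A*N)
(p(118, l(15, 2)) + 38242)/(-10954 - 2468) = ((6 - 75*118*1) + 38242)/(-10954 - 2468) = ((6 - 8850) + 38242)/(-13422) = (-8844 + 38242)*(-1/13422) = 29398*(-1/13422) = -14699/6711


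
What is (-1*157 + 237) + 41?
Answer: 121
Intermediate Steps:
(-1*157 + 237) + 41 = (-157 + 237) + 41 = 80 + 41 = 121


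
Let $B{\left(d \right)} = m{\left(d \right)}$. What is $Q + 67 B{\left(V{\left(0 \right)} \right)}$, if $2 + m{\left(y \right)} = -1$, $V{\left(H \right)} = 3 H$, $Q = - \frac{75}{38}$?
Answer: $- \frac{7713}{38} \approx -202.97$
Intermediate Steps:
$Q = - \frac{75}{38}$ ($Q = \left(-75\right) \frac{1}{38} = - \frac{75}{38} \approx -1.9737$)
$m{\left(y \right)} = -3$ ($m{\left(y \right)} = -2 - 1 = -3$)
$B{\left(d \right)} = -3$
$Q + 67 B{\left(V{\left(0 \right)} \right)} = - \frac{75}{38} + 67 \left(-3\right) = - \frac{75}{38} - 201 = - \frac{7713}{38}$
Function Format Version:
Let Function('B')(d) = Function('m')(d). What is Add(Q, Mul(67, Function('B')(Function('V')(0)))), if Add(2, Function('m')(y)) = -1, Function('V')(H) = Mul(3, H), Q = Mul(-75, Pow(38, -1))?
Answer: Rational(-7713, 38) ≈ -202.97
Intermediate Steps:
Q = Rational(-75, 38) (Q = Mul(-75, Rational(1, 38)) = Rational(-75, 38) ≈ -1.9737)
Function('m')(y) = -3 (Function('m')(y) = Add(-2, -1) = -3)
Function('B')(d) = -3
Add(Q, Mul(67, Function('B')(Function('V')(0)))) = Add(Rational(-75, 38), Mul(67, -3)) = Add(Rational(-75, 38), -201) = Rational(-7713, 38)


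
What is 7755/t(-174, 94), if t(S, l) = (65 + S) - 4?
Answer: -7755/113 ≈ -68.628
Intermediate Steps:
t(S, l) = 61 + S
7755/t(-174, 94) = 7755/(61 - 174) = 7755/(-113) = 7755*(-1/113) = -7755/113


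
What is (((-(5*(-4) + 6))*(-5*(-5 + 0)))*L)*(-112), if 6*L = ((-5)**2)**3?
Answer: -306250000/3 ≈ -1.0208e+8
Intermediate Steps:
L = 15625/6 (L = ((-5)**2)**3/6 = (1/6)*25**3 = (1/6)*15625 = 15625/6 ≈ 2604.2)
(((-(5*(-4) + 6))*(-5*(-5 + 0)))*L)*(-112) = (((-(5*(-4) + 6))*(-5*(-5 + 0)))*(15625/6))*(-112) = (((-(-20 + 6))*(-5*(-5)))*(15625/6))*(-112) = ((-1*(-14)*25)*(15625/6))*(-112) = ((14*25)*(15625/6))*(-112) = (350*(15625/6))*(-112) = (2734375/3)*(-112) = -306250000/3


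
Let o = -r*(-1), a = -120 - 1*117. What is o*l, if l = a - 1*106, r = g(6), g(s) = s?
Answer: -2058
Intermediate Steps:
a = -237 (a = -120 - 117 = -237)
r = 6
o = 6 (o = -1*6*(-1) = -6*(-1) = 6)
l = -343 (l = -237 - 1*106 = -237 - 106 = -343)
o*l = 6*(-343) = -2058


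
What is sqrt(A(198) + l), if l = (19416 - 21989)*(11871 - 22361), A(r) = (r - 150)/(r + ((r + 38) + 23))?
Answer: sqrt(5636995345666)/457 ≈ 5195.3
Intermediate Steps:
A(r) = (-150 + r)/(61 + 2*r) (A(r) = (-150 + r)/(r + ((38 + r) + 23)) = (-150 + r)/(r + (61 + r)) = (-150 + r)/(61 + 2*r))
l = 26990770 (l = -2573*(-10490) = 26990770)
sqrt(A(198) + l) = sqrt((-150 + 198)/(61 + 2*198) + 26990770) = sqrt(48/(61 + 396) + 26990770) = sqrt(48/457 + 26990770) = sqrt(12334781938/457) = sqrt(5636995345666)/457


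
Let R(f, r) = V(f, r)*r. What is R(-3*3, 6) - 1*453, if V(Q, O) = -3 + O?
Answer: -435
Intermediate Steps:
R(f, r) = r*(-3 + r) (R(f, r) = (-3 + r)*r = r*(-3 + r))
R(-3*3, 6) - 1*453 = 6*(-3 + 6) - 1*453 = 6*3 - 453 = 18 - 453 = -435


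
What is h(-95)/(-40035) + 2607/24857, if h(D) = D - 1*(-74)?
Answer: 34964414/331716665 ≈ 0.10540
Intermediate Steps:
h(D) = 74 + D (h(D) = D + 74 = 74 + D)
h(-95)/(-40035) + 2607/24857 = (74 - 95)/(-40035) + 2607/24857 = -21*(-1/40035) + 2607*(1/24857) = 7/13345 + 2607/24857 = 34964414/331716665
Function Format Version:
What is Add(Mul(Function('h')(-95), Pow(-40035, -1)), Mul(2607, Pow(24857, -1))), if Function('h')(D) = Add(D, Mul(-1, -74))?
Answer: Rational(34964414, 331716665) ≈ 0.10540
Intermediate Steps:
Function('h')(D) = Add(74, D) (Function('h')(D) = Add(D, 74) = Add(74, D))
Add(Mul(Function('h')(-95), Pow(-40035, -1)), Mul(2607, Pow(24857, -1))) = Add(Mul(Add(74, -95), Pow(-40035, -1)), Mul(2607, Pow(24857, -1))) = Add(Mul(-21, Rational(-1, 40035)), Mul(2607, Rational(1, 24857))) = Add(Rational(7, 13345), Rational(2607, 24857)) = Rational(34964414, 331716665)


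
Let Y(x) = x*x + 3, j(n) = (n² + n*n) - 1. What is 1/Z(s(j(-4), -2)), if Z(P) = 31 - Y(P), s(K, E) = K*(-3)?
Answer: -1/8621 ≈ -0.00011600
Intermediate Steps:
j(n) = -1 + 2*n² (j(n) = (n² + n²) - 1 = 2*n² - 1 = -1 + 2*n²)
Y(x) = 3 + x² (Y(x) = x² + 3 = 3 + x²)
s(K, E) = -3*K
Z(P) = 28 - P² (Z(P) = 31 - (3 + P²) = 31 + (-3 - P²) = 28 - P²)
1/Z(s(j(-4), -2)) = 1/(28 - (-3*(-1 + 2*(-4)²))²) = 1/(28 - (-3*(-1 + 2*16))²) = 1/(28 - (-3*(-1 + 32))²) = 1/(28 - (-3*31)²) = 1/(28 - 1*(-93)²) = 1/(28 - 1*8649) = 1/(28 - 8649) = 1/(-8621) = -1/8621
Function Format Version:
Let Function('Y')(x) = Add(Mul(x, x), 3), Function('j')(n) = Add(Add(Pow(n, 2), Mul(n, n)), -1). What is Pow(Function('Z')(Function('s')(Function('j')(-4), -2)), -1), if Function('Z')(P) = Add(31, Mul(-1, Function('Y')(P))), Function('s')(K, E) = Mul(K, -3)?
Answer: Rational(-1, 8621) ≈ -0.00011600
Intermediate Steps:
Function('j')(n) = Add(-1, Mul(2, Pow(n, 2))) (Function('j')(n) = Add(Add(Pow(n, 2), Pow(n, 2)), -1) = Add(Mul(2, Pow(n, 2)), -1) = Add(-1, Mul(2, Pow(n, 2))))
Function('Y')(x) = Add(3, Pow(x, 2)) (Function('Y')(x) = Add(Pow(x, 2), 3) = Add(3, Pow(x, 2)))
Function('s')(K, E) = Mul(-3, K)
Function('Z')(P) = Add(28, Mul(-1, Pow(P, 2))) (Function('Z')(P) = Add(31, Mul(-1, Add(3, Pow(P, 2)))) = Add(31, Add(-3, Mul(-1, Pow(P, 2)))) = Add(28, Mul(-1, Pow(P, 2))))
Pow(Function('Z')(Function('s')(Function('j')(-4), -2)), -1) = Pow(Add(28, Mul(-1, Pow(Mul(-3, Add(-1, Mul(2, Pow(-4, 2)))), 2))), -1) = Pow(Add(28, Mul(-1, Pow(Mul(-3, Add(-1, Mul(2, 16))), 2))), -1) = Pow(Add(28, Mul(-1, Pow(Mul(-3, Add(-1, 32)), 2))), -1) = Pow(Add(28, Mul(-1, Pow(Mul(-3, 31), 2))), -1) = Pow(Add(28, Mul(-1, Pow(-93, 2))), -1) = Pow(Add(28, Mul(-1, 8649)), -1) = Pow(Add(28, -8649), -1) = Pow(-8621, -1) = Rational(-1, 8621)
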